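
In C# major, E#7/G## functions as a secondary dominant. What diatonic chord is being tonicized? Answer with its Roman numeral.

The chord is a dominant seventh chord on E#.
A dominant resolves down a perfect fifth: E# → A#. In C# major, A# is scale degree 6, i.e. vi.

vi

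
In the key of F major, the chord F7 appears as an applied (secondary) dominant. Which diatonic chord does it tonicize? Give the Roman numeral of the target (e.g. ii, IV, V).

IV

The chord is a dominant seventh chord on F.
A dominant resolves down a perfect fifth: F → Bb. In F major, Bb is scale degree 4, i.e. IV.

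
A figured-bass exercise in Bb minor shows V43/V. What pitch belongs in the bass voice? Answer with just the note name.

G

The applied chord V43/V is rooted on C: C-E-G-Bb.
The figure 43 means second inversion — the fifth is in the bass.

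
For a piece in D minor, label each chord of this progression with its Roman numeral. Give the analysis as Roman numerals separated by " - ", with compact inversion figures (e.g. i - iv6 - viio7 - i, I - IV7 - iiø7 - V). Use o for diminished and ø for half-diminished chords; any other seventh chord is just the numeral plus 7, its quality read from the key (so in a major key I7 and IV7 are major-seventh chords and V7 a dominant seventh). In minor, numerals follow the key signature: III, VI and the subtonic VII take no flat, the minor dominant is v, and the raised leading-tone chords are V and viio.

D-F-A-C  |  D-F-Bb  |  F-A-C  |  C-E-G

D-F-A-C has root D, degree 1 in D minor, so i7.
D-F-Bb: major triad on Bb = scale degree 6 → VI6.
F-A-C: major triad on F = scale degree 3 → III.
C-E-G has root C, degree 7 in D minor, so VII.

i7 - VI6 - III - VII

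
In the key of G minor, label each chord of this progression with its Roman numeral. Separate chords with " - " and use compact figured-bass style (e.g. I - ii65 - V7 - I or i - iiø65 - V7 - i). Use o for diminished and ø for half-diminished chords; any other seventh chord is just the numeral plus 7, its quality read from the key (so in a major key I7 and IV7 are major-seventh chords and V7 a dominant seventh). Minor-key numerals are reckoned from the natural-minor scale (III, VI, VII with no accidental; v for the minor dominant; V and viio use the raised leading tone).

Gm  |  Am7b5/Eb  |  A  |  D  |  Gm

i - iiø43 - V/V - V - i

Gm: minor triad on G = scale degree 1 → i.
Am7b5/Eb: root A is the supertonic; half-diminished seventh chord there is iiø43.
A: chromatic; A is V of V, so V/V.
D: root D is the dominant; major triad there is V.
Gm: root G is the tonic; minor triad there is i.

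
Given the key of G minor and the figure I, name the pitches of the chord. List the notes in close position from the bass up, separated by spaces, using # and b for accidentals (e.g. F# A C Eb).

G B D

Scale degree 1 in G minor is G; here the chord built on it is altered to a major triad. I is the major tonic (Picardy third), borrowed from the parallel major.
So the chord is G-B-D, a major triad.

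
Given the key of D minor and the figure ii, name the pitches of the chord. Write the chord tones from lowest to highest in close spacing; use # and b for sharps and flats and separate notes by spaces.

E G B

Scale degree 2 in D minor is E; here the chord built on it is altered to a minor triad. ii is the minor supertonic, borrowed from the parallel major (the Dorian ii).
So the chord is E-G-B.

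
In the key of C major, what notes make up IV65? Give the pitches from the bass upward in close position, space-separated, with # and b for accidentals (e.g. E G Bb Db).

The numeral's case and figure indicate a major seventh chord. In C major its root, scale degree 4, is F.
That chord is spelled F-A-C-E.
The figured bass 65 indicates first inversion, placing the third (A) in the bass: A-C-E-F.

A C E F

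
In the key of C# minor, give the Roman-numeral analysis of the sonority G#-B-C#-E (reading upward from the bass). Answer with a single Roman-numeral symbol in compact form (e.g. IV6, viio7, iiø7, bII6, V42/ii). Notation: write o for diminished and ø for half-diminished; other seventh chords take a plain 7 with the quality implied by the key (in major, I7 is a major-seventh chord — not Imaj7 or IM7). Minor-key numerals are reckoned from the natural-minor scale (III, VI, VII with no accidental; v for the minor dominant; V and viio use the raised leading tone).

i43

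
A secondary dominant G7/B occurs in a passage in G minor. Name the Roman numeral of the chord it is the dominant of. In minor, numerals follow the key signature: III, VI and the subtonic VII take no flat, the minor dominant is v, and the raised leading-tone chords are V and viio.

iv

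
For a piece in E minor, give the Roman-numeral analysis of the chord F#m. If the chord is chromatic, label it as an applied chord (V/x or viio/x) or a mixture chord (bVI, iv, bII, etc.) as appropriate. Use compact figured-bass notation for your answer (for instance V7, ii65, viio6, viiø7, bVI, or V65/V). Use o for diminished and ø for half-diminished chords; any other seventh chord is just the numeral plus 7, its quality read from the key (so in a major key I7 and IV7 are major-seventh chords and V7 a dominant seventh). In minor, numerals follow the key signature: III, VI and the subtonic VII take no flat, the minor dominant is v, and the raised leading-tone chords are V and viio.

The pitches F#-A-C# form a minor triad rooted on F#.
F# is the second degree of E minor. This is the minor supertonic, borrowed from the parallel major (the Dorian ii).

ii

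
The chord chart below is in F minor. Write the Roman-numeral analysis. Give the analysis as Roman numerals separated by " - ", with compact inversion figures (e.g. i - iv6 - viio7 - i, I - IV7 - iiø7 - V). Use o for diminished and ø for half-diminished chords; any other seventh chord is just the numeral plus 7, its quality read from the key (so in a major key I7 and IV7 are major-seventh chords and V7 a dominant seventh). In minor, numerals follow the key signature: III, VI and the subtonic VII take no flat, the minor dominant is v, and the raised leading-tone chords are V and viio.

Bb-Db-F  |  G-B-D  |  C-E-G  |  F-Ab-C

Bb-Db-F has root Bb, degree 4 in F minor, so iv.
G-B-D: a major triad on G, the applied dominant of V → V/V.
C-E-G: root C is the dominant; major triad there is V.
F-Ab-C: minor triad on F = scale degree 1 → i.

iv - V/V - V - i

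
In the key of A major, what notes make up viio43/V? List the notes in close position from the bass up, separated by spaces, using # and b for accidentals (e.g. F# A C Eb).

A C D# F#

viio43/V is a secondary leading-tone chord. The target V is E in A major; the applied chord is rooted a semitone below, on D#.
Building a fully diminished seventh chord on D# gives D#-F#-A-C.
The figured bass 43 indicates second inversion, placing the fifth (A) in the bass: A-C-D#-F#.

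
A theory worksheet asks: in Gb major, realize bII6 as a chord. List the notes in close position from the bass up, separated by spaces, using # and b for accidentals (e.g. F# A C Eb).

bII6 is the Neapolitan sixth — a major triad on the lowered second degree, here in its customary first inversion. In Gb major that root is Abb.
So the chord is Abb-Cb-Ebb, a major triad.
With the 6 figure the chord is in first inversion; from the bass Cb upward in close position it reads Cb-Ebb-Abb.

Cb Ebb Abb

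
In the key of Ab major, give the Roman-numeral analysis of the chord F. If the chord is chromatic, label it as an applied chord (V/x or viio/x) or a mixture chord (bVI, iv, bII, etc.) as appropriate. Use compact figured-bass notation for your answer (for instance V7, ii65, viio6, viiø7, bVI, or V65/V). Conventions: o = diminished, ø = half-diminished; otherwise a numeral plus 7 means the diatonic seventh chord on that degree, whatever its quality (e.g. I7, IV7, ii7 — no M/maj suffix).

V/ii

The pitches F-A-C form a major triad rooted on F.
F is not a diatonic chord root with this quality in Ab major, but it lies a perfect fifth above Bb (ii), so the chord functions as an applied dominant of ii.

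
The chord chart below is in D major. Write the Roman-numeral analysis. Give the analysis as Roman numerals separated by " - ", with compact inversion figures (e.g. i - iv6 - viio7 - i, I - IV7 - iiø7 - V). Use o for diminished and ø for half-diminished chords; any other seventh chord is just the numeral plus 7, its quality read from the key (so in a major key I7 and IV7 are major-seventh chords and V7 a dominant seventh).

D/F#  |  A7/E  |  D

I6 - V43 - I

D/F# has root D, degree 1 in D major, so I6.
A7/E: dominant seventh chord on A = scale degree 5 → V43.
D: root D is the tonic; major triad there is I.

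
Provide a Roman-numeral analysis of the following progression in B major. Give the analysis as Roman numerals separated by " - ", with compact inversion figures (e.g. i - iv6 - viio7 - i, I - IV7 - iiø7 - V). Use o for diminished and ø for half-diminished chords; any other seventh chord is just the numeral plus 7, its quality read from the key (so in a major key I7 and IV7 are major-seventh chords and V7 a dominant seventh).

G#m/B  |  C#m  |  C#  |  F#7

G#m/B has root G#, degree 6 in B major, so vi6.
C#m: root C# is the supertonic; minor triad there is ii.
C#: chromatic; C# is V of V, so V/V.
F#7: root F# is the dominant; dominant seventh chord there is V7.

vi6 - ii - V/V - V7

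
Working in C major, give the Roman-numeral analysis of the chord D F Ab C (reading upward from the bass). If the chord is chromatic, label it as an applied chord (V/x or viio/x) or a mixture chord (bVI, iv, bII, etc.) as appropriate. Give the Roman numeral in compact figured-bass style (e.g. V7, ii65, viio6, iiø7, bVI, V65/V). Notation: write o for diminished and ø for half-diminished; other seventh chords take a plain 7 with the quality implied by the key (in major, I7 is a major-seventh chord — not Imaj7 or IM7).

Stacked in thirds the chord is D-F-Ab-C: a half-diminished seventh chord on D.
D is the second degree of C major. This is the half-diminished supertonic seventh, borrowed from the parallel minor.

iiø7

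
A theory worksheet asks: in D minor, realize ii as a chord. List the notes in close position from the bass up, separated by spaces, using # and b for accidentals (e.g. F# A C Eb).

ii is the minor supertonic, borrowed from the parallel major (the Dorian ii). In D minor that root is E.
So the chord is E-G-B.

E G B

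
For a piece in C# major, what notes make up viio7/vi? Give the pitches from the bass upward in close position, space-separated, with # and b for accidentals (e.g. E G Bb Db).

viio7/vi is a secondary leading-tone chord. The target vi is A# in C# major; the applied chord is rooted a semitone below, on G##.
Building a fully diminished seventh chord on G## gives G##-B#-D#-F#.

G## B# D# F#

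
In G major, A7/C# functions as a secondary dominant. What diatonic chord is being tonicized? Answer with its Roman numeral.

V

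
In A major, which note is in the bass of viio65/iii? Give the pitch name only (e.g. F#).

D#

The applied chord viio65/iii is rooted on B#: B#-D#-F#-A.
The figure 65 means first inversion — the third is in the bass.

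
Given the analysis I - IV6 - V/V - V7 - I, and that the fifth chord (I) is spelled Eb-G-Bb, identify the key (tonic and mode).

I is given as Eb-G-Bb — a major triad with root Eb.
If Eb is scale degree 1 and the mode makes that degree carry a major triad, the tonic is Eb and the mode is major.

Eb major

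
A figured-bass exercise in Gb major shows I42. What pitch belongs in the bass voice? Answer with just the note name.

I in Gb major has root Gb; the chord is Gb-Bb-Db-F.
The figure 42 means third inversion — the seventh is in the bass.

F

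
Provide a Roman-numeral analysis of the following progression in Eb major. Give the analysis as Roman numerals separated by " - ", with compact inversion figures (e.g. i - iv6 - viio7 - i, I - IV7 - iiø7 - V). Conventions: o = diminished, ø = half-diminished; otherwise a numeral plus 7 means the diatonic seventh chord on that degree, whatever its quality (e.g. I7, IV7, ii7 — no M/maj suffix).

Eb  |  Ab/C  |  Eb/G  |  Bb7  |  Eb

I - IV6 - I6 - V7 - I

Eb: root Eb is the tonic; major triad there is I.
Ab/C: root Ab is the subdominant; major triad there is IV6.
Eb/G: root Eb is the tonic; major triad there is I6.
Bb7 has root Bb, degree 5 in Eb major, so V7.
Eb: major triad on Eb = scale degree 1 → I.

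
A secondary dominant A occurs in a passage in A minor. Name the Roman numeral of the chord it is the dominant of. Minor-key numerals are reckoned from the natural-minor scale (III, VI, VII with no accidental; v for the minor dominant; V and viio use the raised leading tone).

The chord is a major triad on A.
A dominant resolves down a perfect fifth: A → D. In A minor, D is scale degree 4, i.e. iv.

iv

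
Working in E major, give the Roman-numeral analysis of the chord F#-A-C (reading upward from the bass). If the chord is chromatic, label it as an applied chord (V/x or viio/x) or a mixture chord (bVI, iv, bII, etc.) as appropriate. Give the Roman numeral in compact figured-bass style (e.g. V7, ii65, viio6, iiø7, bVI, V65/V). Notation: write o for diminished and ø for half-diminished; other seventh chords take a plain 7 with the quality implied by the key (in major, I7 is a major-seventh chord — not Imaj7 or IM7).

iio

Stacked in thirds the chord is F#-A-C: a diminished triad on F#.
F# is the second degree of E major. This is the diminished supertonic triad, borrowed from the parallel minor.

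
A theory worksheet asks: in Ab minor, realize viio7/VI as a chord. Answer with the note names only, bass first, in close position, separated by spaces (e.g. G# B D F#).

Eb Gb Bbb Dbb

viio7/VI is a secondary leading-tone chord. The target VI is Fb in Ab minor; the applied chord is rooted a semitone below, on Eb.
Building a fully diminished seventh chord on Eb gives Eb-Gb-Bbb-Dbb.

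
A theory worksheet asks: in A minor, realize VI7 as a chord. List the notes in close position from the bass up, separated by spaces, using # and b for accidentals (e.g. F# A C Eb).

The numeral's case and figure indicate a major seventh chord. In A minor its root, scale degree 6, is F.
That chord is spelled F-A-C-E.

F A C E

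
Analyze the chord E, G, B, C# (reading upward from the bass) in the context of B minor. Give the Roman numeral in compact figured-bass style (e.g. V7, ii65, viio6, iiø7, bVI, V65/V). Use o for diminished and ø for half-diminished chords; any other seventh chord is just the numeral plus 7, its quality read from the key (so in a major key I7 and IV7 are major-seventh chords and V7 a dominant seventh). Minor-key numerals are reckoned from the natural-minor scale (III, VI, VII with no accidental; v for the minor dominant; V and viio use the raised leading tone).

Stacked in thirds the chord is C#-E-G-B: a half-diminished seventh chord on C#.
C# is scale degree 2 in B minor, and a half-diminished seventh chord on that degree is written iiø7.
With E in the bass the chord is in first inversion, so the figured bass is 65.

iiø65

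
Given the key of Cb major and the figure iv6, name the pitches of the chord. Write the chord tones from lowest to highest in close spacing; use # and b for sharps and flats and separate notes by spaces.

Abb Cb Fb

iv6 is the minor subdominant, borrowed from the parallel minor. In Cb major that root is Fb.
So the chord is Fb-Abb-Cb, a minor triad.
The figured bass 6 indicates first inversion, placing the third (Abb) in the bass: Abb-Cb-Fb.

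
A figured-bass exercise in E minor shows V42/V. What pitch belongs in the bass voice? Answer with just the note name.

E

The applied chord V42/V is rooted on F#: F#-A#-C#-E.
The figure 42 means third inversion — the seventh is in the bass.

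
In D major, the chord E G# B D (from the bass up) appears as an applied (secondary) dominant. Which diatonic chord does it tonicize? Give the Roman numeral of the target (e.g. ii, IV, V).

V

The chord is a dominant seventh chord on E.
A dominant resolves down a perfect fifth: E → A. In D major, A is scale degree 5, i.e. V.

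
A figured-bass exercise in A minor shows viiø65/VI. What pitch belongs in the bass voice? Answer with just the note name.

G

The applied chord viiø65/VI is rooted on E: E-G-Bb-D.
The figure 65 means first inversion — the third is in the bass.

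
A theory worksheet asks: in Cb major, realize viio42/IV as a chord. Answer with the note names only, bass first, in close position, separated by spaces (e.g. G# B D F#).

Dbb Eb Gb Bbb

viio42/IV is a secondary leading-tone chord. The target IV is Fb in Cb major; the applied chord is rooted a semitone below, on Eb.
Building a fully diminished seventh chord on Eb gives Eb-Gb-Bbb-Dbb.
The figured bass 42 indicates third inversion, placing the seventh (Dbb) in the bass: Dbb-Eb-Gb-Bbb.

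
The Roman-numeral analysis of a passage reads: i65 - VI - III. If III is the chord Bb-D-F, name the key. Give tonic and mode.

G minor

The chord Bb is a major triad rooted on Bb; its label is III.
Counting down 2 scale steps from Bb places the tonic on G; a major triad on degree 3 is diatonic only in minor.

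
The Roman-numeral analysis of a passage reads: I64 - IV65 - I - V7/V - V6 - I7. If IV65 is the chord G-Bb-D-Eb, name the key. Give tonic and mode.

Bb major

IV65 is given as G-Bb-D-Eb — a major seventh chord with root Eb.
IV65 on Eb implies Eb is the subdominant; that puts the tonic at Bb, and the uppercase numeral fits major mode.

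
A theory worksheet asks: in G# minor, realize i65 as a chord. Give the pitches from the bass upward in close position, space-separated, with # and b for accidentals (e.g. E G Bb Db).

B D# F# G#

The numeral's case and figure indicate a minor seventh chord. In G# minor its root, the first degree, is G#.
That chord is spelled G#-B-D#-F#.
With the 65 figure the chord is in first inversion; from the bass B upward in close position it reads B-D#-F#-G#.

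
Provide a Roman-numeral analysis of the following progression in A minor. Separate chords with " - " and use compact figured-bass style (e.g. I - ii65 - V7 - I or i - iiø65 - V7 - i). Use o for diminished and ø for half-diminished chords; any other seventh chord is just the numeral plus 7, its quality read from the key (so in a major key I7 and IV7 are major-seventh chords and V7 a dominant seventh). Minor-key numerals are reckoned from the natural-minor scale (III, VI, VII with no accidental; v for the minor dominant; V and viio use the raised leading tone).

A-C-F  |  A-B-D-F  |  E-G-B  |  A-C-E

VI6 - iiø42 - v - i

A-C-F has root F, degree 6 in A minor, so VI6.
A-B-D-F has root B, degree 2 in A minor, so iiø42.
E-G-B: root E is the dominant; minor triad there is v.
A-C-E has root A, degree 1 in A minor, so i.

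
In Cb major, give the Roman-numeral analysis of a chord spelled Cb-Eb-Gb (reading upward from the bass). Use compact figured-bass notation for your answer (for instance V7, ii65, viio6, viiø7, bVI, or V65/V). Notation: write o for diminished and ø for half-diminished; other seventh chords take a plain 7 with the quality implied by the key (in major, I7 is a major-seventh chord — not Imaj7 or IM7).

I

Stacked in thirds the chord is Cb-Eb-Gb: a major triad on Cb.
Cb is scale degree 1 in Cb major, and a major triad on that degree is written I.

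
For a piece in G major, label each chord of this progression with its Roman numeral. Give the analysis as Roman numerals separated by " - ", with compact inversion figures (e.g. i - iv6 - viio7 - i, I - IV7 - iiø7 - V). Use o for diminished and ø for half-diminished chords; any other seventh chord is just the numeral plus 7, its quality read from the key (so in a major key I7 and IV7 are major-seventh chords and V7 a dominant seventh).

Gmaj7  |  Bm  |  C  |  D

I7 - iii - IV - V

Gmaj7: root G is the tonic; major seventh chord there is I7.
Bm: minor triad on B = scale degree 3 → iii.
C: major triad on C = scale degree 4 → IV.
D: root D is the dominant; major triad there is V.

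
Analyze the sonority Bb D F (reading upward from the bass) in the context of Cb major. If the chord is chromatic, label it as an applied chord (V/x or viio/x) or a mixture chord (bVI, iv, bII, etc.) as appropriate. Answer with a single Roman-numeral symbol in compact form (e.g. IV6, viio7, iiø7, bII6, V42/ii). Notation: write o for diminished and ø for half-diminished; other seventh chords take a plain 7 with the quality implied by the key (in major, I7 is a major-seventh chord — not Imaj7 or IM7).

V/iii

The pitches Bb-D-F form a major triad rooted on Bb.
Bb is not a diatonic chord root with this quality in Cb major, but it lies a perfect fifth above Eb (iii), so the chord functions as an applied dominant of iii.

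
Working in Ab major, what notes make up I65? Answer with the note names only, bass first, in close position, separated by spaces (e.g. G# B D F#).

C Eb G Ab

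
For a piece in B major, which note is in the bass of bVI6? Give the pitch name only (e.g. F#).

B

bVI in B major has root G; the chord is G-B-D.
The figure 6 means first inversion — the third is in the bass.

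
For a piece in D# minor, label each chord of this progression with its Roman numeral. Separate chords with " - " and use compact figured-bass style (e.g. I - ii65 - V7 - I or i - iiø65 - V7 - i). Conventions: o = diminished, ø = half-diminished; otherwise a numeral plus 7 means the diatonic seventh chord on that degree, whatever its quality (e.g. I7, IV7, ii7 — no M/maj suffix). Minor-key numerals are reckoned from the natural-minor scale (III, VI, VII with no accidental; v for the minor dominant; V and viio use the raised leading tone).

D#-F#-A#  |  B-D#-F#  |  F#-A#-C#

i - VI - III

D#-F#-A#: minor triad on D# = scale degree 1 → i.
B-D#-F#: root B is the submediant; major triad there is VI.
F#-A#-C# has root F#, degree 3 in D# minor, so III.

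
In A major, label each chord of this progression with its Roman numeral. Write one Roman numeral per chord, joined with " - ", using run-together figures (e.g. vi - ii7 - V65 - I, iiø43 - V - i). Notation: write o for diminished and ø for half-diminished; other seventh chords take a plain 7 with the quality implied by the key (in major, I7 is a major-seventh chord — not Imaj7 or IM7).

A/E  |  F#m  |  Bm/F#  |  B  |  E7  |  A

I64 - vi - ii64 - V/V - V7 - I

A/E has root A, degree 1 in A major, so I64.
F#m has root F#, degree 6 in A major, so vi.
Bm/F#: root B is the supertonic; minor triad there is ii64.
B: chromatic; B is V of V, so V/V.
E7 has root E, degree 5 in A major, so V7.
A: root A is the tonic; major triad there is I.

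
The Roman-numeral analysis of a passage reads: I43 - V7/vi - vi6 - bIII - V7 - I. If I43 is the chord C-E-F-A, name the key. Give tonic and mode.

F major

The anchor chord is a major seventh chord on F, labeled I43.
If F is scale degree 1 and the mode makes that degree carry a major seventh chord, the tonic is F and the mode is major.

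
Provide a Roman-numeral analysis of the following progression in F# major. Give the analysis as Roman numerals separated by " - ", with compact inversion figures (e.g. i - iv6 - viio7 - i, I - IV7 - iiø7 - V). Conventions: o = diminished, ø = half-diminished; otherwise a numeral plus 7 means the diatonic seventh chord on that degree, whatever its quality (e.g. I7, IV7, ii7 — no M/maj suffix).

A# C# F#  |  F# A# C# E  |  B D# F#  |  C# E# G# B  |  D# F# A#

I6 - V7/IV - IV - V7 - vi

A#-C#-F# has root F#, degree 1 in F# major, so I6.
F#-A#-C#-E is the secondary dominant of IV (dominant seventh chord on F#): V7/IV.
B-D#-F#: major triad on B = scale degree 4 → IV.
C#-E#-G#-B has root C#, degree 5 in F# major, so V7.
D#-F#-A# has root D#, degree 6 in F# major, so vi.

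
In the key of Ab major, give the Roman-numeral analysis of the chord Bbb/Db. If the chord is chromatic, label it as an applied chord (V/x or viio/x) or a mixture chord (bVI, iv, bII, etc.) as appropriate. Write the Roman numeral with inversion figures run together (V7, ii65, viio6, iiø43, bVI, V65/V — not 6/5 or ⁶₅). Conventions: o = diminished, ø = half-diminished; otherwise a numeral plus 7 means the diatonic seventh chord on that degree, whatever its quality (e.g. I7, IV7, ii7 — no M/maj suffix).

Stacked in thirds the chord is Bbb-Db-Fb: a major triad on Bbb.
Bbb is the lowered second degree of Ab major (diatonic 2 would be Bb). This is the Neapolitan sixth — a major triad on the lowered second degree, here in its customary first inversion.
With Db in the bass the chord is in first inversion, so the figured bass is 6.

bII6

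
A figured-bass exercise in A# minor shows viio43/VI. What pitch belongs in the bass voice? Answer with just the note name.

The applied chord viio43/VI is rooted on E#: E#-G#-B-D.
The figure 43 means second inversion — the fifth is in the bass.

B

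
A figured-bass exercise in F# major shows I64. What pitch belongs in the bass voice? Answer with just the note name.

C#

I in F# major has root F#; the chord is F#-A#-C#.
The figure 64 means second inversion — the fifth is in the bass.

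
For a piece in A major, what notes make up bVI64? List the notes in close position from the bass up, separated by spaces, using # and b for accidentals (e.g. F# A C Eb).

Scale degree 6 in A major is F#; lowering it a half step gives F. bVI64 is a major triad on the lowered sixth degree, borrowed from the parallel minor.
So the chord is F-A-C.
The figured bass 64 indicates second inversion, placing the fifth (C) in the bass: C-F-A.

C F A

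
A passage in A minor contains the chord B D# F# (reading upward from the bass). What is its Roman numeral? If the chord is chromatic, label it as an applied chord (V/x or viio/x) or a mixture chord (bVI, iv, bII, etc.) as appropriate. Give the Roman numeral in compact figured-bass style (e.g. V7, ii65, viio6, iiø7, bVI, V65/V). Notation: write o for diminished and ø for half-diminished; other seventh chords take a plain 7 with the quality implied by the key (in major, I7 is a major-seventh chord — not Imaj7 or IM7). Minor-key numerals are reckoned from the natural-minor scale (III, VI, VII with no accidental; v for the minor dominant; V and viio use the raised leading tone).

V/V

Stacked in thirds the chord is B-D#-F#: a major triad on B.
B is not a diatonic chord root with this quality in A minor, but it lies a perfect fifth above E (V), so the chord functions as an applied dominant of V.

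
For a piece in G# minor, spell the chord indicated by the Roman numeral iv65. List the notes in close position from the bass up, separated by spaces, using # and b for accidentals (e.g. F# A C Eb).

E G# B C#

The numeral's case and figure indicate a minor seventh chord. In G# minor its root, the subdominant, is C#.
Stacking thirds from C# gives C#-E-G#-B.
With the 65 figure the chord is in first inversion; from the bass E upward in close position it reads E-G#-B-C#.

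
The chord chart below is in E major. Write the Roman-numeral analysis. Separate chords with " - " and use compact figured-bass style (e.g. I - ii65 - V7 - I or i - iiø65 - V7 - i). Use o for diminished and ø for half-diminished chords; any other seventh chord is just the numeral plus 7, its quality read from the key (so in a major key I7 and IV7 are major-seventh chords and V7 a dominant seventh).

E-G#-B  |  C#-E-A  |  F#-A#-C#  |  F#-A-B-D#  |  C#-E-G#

I - IV6 - V/V - V43 - vi

E-G#-B: root E is the tonic; major triad there is I.
C#-E-A: major triad on A = scale degree 4 → IV6.
F#-A#-C#: a major triad on F#, the applied dominant of V → V/V.
F#-A-B-D#: root B is the dominant; dominant seventh chord there is V43.
C#-E-G#: minor triad on C# = scale degree 6 → vi.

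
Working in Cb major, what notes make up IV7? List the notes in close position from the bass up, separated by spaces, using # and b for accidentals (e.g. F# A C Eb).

Fb Ab Cb Eb

In Cb major, the fourth degree is Fb, and the diatonic chord built there is a major seventh chord.
That chord is spelled Fb-Ab-Cb-Eb.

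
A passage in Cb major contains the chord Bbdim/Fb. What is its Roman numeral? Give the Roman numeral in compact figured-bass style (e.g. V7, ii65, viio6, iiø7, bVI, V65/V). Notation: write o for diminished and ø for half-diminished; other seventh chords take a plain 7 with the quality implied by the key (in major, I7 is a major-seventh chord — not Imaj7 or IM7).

viio64

The pitches Bb-Db-Fb form a diminished triad rooted on Bb.
Bb is scale degree 7 in Cb major, and a diminished triad on that degree is written viio.
With Fb in the bass the chord is in second inversion, so the figured bass is 64.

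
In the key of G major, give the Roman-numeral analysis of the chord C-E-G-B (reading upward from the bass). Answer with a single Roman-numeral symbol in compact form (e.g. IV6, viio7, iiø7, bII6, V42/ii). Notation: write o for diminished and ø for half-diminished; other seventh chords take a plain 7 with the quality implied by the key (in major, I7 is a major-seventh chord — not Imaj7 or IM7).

Stacked in thirds the chord is C-E-G-B: a major seventh chord on C.
C is scale degree 4 in G major, and a major seventh chord on that degree is written IV7.

IV7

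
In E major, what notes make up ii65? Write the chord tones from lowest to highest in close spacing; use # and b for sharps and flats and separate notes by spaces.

In E major, the second degree is F#, and the diatonic chord built there is a minor seventh chord.
That chord is spelled F#-A-C#-E.
The figured bass 65 indicates first inversion, placing the third (A) in the bass: A-C#-E-F#.

A C# E F#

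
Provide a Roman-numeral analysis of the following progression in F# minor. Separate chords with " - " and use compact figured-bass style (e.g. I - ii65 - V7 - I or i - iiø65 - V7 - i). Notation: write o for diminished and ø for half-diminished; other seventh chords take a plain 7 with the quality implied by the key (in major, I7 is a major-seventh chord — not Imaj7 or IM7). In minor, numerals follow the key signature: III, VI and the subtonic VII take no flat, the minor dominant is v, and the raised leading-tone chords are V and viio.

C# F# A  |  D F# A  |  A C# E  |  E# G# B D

C#-F#-A: root F# is the tonic; minor triad there is i64.
D-F#-A: major triad on D = scale degree 6 → VI.
A-C#-E: root A is the mediant; major triad there is III.
E#-G#-B-D: fully diminished seventh chord on E# = scale degree 7 → viio7.

i64 - VI - III - viio7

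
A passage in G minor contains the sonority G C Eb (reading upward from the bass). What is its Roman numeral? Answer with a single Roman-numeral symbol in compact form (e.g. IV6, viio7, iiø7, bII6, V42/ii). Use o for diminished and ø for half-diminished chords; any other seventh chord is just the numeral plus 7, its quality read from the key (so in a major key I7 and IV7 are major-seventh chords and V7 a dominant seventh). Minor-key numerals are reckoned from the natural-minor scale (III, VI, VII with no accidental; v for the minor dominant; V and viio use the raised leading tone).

iv64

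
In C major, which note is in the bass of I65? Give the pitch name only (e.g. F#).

E

I in C major has root C; the chord is C-E-G-B.
The figure 65 means first inversion — the third is in the bass.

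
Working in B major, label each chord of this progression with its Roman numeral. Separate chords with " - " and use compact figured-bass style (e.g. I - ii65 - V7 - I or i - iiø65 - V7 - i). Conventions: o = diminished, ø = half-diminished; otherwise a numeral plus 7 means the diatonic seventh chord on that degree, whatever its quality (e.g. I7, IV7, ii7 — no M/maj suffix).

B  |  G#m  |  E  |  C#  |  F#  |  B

I - vi - IV - V/V - V - I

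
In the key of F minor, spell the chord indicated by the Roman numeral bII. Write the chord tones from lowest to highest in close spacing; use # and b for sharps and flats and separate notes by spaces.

Gb Bb Db

Scale degree 2 in F minor is G; lowering it a half step gives Gb. bII is the Neapolitan chord — a major triad on the lowered second degree.
So the chord is Gb-Bb-Db.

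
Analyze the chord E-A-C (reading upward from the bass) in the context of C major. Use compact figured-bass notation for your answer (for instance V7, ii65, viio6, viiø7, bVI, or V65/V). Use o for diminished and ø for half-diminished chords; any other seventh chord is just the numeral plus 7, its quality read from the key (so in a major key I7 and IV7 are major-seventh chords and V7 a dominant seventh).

vi64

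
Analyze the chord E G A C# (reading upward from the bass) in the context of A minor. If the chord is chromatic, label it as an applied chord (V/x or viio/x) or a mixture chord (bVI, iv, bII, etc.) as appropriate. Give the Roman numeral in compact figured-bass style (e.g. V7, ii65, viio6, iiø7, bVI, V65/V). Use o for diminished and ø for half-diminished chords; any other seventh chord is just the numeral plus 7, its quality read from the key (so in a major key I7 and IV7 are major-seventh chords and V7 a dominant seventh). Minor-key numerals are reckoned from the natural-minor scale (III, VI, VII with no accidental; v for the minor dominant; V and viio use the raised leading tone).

V43/iv

Stacked in thirds the chord is A-C#-E-G: a dominant seventh chord on A.
A is not a diatonic chord root with this quality in A minor, but it lies a perfect fifth above D (iv), so the chord functions as an applied dominant of iv.
With E in the bass the chord is in second inversion, so the figured bass is 43.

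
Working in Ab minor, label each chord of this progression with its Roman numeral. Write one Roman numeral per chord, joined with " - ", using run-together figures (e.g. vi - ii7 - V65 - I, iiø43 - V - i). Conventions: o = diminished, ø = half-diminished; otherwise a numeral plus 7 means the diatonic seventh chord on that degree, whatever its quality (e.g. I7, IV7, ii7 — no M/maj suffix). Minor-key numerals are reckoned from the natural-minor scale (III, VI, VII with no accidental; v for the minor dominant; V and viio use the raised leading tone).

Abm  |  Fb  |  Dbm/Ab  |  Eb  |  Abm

i - VI - iv64 - V - i

Abm: root Ab is the tonic; minor triad there is i.
Fb: root Fb is the submediant; major triad there is VI.
Dbm/Ab: root Db is the subdominant; minor triad there is iv64.
Eb has root Eb, degree 5 in Ab minor, so V.
Abm: minor triad on Ab = scale degree 1 → i.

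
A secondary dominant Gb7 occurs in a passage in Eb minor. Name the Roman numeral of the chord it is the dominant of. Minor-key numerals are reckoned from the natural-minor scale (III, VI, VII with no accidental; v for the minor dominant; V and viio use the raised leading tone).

VI

The chord is a dominant seventh chord on Gb.
A dominant resolves down a perfect fifth: Gb → Cb. In Eb minor, Cb is scale degree 6, i.e. VI.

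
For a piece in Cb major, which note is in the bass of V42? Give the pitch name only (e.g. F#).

V in Cb major has root Gb; the chord is Gb-Bb-Db-Fb.
The figure 42 means third inversion — the seventh is in the bass.

Fb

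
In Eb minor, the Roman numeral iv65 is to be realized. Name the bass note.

iv in Eb minor has root Ab; the chord is Ab-Cb-Eb-Gb.
The figure 65 means first inversion — the third is in the bass.

Cb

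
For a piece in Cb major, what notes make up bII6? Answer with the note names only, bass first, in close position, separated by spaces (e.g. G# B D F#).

Scale degree 2 in Cb major is Db; lowering it a half step gives Dbb. bII6 is the Neapolitan sixth — a major triad on the lowered second degree, here in its customary first inversion.
So the chord is Dbb-Fb-Abb.
The figured bass 6 indicates first inversion, placing the third (Fb) in the bass: Fb-Abb-Dbb.

Fb Abb Dbb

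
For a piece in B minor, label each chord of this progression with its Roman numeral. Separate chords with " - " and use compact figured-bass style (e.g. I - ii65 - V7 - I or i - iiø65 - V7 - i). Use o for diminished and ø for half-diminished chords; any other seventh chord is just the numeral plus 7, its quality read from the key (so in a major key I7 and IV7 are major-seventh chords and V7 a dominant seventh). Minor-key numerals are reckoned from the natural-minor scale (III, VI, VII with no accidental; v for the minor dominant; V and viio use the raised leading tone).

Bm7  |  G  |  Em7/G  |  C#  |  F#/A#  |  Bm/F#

Bm7 has root B, degree 1 in B minor, so i7.
G: root G is the submediant; major triad there is VI.
Em7/G has root E, degree 4 in B minor, so iv65.
C#: chromatic; C# is V of V, so V/V.
F#/A#: major triad on F# = scale degree 5 → V6.
Bm/F#: minor triad on B = scale degree 1 → i64.

i7 - VI - iv65 - V/V - V6 - i64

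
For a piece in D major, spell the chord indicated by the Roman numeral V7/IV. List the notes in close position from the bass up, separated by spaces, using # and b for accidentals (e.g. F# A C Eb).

V7/IV is a secondary dominant — the dominant seventh of IV. IV in D major is G, so the applied chord's root is D, a perfect fifth above.
Building a dominant seventh chord on D gives D-F#-A-C.

D F# A C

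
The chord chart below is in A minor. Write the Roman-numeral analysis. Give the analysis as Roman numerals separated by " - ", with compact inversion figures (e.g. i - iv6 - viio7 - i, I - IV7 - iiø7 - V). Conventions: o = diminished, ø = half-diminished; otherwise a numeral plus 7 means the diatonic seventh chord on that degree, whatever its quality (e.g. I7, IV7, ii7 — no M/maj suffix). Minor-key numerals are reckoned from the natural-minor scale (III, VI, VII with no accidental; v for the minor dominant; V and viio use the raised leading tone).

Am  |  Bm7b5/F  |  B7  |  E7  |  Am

Am has root A, degree 1 in A minor, so i.
Bm7b5/F: half-diminished seventh chord on B = scale degree 2 → iiø43.
B7: chromatic; B is V of V, so V7/V.
E7: root E is the dominant; dominant seventh chord there is V7.
Am: root A is the tonic; minor triad there is i.

i - iiø43 - V7/V - V7 - i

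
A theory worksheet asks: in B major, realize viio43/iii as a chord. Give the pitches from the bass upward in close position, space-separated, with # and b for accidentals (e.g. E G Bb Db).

viio43/iii is a secondary leading-tone chord. The target iii is D# in B major; the applied chord is rooted a semitone below, on C##.
Building a fully diminished seventh chord on C## gives C##-E#-G#-B.
The figured bass 43 indicates second inversion, placing the fifth (G#) in the bass: G#-B-C##-E#.

G# B C## E#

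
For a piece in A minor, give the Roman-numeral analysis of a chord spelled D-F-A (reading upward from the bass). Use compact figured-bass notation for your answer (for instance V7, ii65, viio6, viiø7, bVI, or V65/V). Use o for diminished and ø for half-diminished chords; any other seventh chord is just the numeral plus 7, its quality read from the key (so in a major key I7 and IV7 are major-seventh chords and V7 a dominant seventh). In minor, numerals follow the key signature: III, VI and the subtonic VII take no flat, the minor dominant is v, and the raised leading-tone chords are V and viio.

iv

The pitches D-F-A form a minor triad rooted on D.
In A minor, D is the subdominant; the diatonic minor triad there is iv.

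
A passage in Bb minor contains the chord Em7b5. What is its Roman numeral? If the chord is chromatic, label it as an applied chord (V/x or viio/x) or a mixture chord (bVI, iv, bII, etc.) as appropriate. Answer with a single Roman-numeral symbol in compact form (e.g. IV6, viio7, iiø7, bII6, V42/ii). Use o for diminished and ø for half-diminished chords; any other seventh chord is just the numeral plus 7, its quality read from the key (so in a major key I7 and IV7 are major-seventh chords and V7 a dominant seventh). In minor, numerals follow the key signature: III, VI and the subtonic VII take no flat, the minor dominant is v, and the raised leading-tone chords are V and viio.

viiø7/V

The pitches E-G-Bb-D form a half-diminished seventh chord rooted on E.
E sits a half step below F (V in Bb minor); a diminished chord there is the applied leading-tone chord of V.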